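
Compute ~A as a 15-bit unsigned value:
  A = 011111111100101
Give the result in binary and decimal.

Flip each bit (0->1, 1->0):
  011111111100101
  100000000011010

Answer: 100000000011010 (16410)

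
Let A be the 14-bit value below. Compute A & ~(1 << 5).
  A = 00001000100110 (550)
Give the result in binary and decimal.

Mask = ~(1 << 5) = 11111111011111
Bit 5 of A is 1, so AND-ing with the mask clears it to 0.
  00001000100110
& 11111111011111
----------------
  00001000000110

Answer: 00001000000110 (518)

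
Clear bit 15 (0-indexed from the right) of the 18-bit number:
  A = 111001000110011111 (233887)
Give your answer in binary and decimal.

Mask = ~(1 << 15) = 110111111111111111
Bit 15 of A is 1, so AND-ing with the mask clears it to 0.
  111001000110011111
& 110111111111111111
--------------------
  110001000110011111

Answer: 110001000110011111 (201119)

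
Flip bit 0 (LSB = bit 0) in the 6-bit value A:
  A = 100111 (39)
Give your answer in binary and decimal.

Mask = 1 << 0 = 000001
Bit 0 of A is 1; XOR with the mask flips it to 0.
  100111
^ 000001
--------
  100110

Answer: 100110 (38)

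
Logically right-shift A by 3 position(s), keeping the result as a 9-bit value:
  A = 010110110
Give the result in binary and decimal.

Logical shift right by 3: drop the bottom 3 bit(s), prepend 3 zero(s) on the left.
  010110110  ->  keep [010110], discard [110], prepend 000
= 000010110

Answer: 000010110 (22)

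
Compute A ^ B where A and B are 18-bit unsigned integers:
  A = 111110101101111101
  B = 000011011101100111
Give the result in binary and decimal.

Apply ^ to each column (1 where bits differ):
  111110101101111101
^ 000011011101100111
--------------------
  111101110000011010

Answer: 111101110000011010 (252954)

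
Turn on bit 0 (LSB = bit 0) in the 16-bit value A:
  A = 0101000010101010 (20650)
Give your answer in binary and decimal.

Mask = 1 << 0 = 0000000000000001
Bit 0 of A is 0, so OR-ing with the mask flips it to 1.
  0101000010101010
| 0000000000000001
------------------
  0101000010101011

Answer: 0101000010101011 (20651)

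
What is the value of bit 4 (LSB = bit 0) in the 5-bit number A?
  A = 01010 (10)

Bit 4 is the 5th from the right.
  01010
  ^
That bit is 0.

Answer: 0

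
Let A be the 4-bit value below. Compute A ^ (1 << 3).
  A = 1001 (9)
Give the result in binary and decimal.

Mask = 1 << 3 = 1000
Bit 3 of A is 1; XOR with the mask flips it to 0.
  1001
^ 1000
------
  0001

Answer: 0001 (1)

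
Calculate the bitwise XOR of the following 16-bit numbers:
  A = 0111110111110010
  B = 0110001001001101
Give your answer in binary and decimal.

Apply ^ to each column (1 where bits differ):
  0111110111110010
^ 0110001001001101
------------------
  0001111110111111

Answer: 0001111110111111 (8127)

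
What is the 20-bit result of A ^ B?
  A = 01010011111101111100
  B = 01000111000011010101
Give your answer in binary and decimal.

Apply ^ to each column (1 where bits differ):
  01010011111101111100
^ 01000111000011010101
----------------------
  00010100111110101001

Answer: 00010100111110101001 (85929)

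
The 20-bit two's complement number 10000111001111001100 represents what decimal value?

MSB is 1, so the value is negative. Find the magnitude:
1. Invert bits:  01111000110000110011
2. Add 1:        01111000110000110100  = 494644
3. Apply sign:   -494644

Answer: -494644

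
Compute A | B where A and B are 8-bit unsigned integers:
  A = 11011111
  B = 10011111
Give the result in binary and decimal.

Apply | to each column (1 where either bit is 1):
  11011111
| 10011111
----------
  11011111

Answer: 11011111 (223)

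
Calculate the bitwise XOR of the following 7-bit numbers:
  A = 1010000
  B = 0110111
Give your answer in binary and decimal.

Apply ^ to each column (1 where bits differ):
  1010000
^ 0110111
---------
  1100111

Answer: 1100111 (103)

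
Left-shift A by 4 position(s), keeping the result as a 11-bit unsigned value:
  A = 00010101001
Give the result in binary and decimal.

Shift left by 4: drop the top 4 bit(s), append 4 zero(s) on the right.
  00010101001  ->  discard [0001], keep [0101001], append 0000
= 01010010000

Answer: 01010010000 (656)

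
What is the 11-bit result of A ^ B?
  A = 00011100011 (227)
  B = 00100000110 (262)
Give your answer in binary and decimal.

Apply ^ to each column (1 where bits differ):
  00011100011
^ 00100000110
-------------
  00111100101

Answer: 00111100101 (485)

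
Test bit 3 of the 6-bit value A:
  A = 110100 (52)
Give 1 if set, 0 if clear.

Bit 3 is the 4th from the right.
  110100
    ^
That bit is 0.

Answer: 0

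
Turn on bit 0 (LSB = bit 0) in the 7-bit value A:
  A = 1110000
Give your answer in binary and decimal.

Mask = 1 << 0 = 0000001
Bit 0 of A is 0, so OR-ing with the mask flips it to 1.
  1110000
| 0000001
---------
  1110001

Answer: 1110001 (113)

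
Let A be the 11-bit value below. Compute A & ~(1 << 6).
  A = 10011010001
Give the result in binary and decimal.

Mask = ~(1 << 6) = 11110111111
Bit 6 of A is 1, so AND-ing with the mask clears it to 0.
  10011010001
& 11110111111
-------------
  10010010001

Answer: 10010010001 (1169)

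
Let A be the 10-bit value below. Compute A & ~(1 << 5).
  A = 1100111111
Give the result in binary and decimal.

Mask = ~(1 << 5) = 1111011111
Bit 5 of A is 1, so AND-ing with the mask clears it to 0.
  1100111111
& 1111011111
------------
  1100011111

Answer: 1100011111 (799)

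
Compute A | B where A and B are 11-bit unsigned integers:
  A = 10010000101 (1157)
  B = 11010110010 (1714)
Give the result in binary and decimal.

Apply | to each column (1 where either bit is 1):
  10010000101
| 11010110010
-------------
  11010110111

Answer: 11010110111 (1719)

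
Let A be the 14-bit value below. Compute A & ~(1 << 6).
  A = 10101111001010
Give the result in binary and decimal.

Mask = ~(1 << 6) = 11111110111111
Bit 6 of A is 1, so AND-ing with the mask clears it to 0.
  10101111001010
& 11111110111111
----------------
  10101110001010

Answer: 10101110001010 (11146)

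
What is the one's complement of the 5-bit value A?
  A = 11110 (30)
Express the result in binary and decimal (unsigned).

Flip each bit (0->1, 1->0):
  11110
  00001

Answer: 00001 (1)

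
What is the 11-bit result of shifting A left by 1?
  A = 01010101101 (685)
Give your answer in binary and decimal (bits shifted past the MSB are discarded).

Shift left by 1: drop the top 1 bit(s), append 1 zero(s) on the right.
  01010101101  ->  discard [0], keep [1010101101], append 0
= 10101011010

Answer: 10101011010 (1370)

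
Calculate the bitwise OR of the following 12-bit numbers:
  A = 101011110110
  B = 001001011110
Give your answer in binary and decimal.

Apply | to each column (1 where either bit is 1):
  101011110110
| 001001011110
--------------
  101011111110

Answer: 101011111110 (2814)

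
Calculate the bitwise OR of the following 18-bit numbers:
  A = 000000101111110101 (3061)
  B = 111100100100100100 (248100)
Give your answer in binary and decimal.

Apply | to each column (1 where either bit is 1):
  000000101111110101
| 111100100100100100
--------------------
  111100101111110101

Answer: 111100101111110101 (248821)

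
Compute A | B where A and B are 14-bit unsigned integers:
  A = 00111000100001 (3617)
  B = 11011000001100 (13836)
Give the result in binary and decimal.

Apply | to each column (1 where either bit is 1):
  00111000100001
| 11011000001100
----------------
  11111000101101

Answer: 11111000101101 (15917)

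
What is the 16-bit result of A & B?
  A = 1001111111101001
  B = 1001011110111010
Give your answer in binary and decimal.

Apply & to each column (1 only where both bits are 1):
  1001111111101001
& 1001011110111010
------------------
  1001011110101000

Answer: 1001011110101000 (38824)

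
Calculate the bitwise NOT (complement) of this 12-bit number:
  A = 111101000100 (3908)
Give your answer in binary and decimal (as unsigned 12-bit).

Flip each bit (0->1, 1->0):
  111101000100
  000010111011

Answer: 000010111011 (187)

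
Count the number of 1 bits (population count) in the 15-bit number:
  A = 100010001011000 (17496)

100010001011000
1-bits at positions (from bit 0 = LSB): 3, 4, 6, 10, 14
Count = 5

Answer: 5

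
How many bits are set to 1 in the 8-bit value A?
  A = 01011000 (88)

01011000
1-bits at positions (from bit 0 = LSB): 3, 4, 6
Count = 3

Answer: 3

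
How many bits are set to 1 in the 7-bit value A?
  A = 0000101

0000101
1-bits at positions (from bit 0 = LSB): 0, 2
Count = 2

Answer: 2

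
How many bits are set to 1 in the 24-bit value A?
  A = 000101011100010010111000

000101011100010010111000
1-bits at positions (from bit 0 = LSB): 3, 4, 5, 7, 10, 14, 15, 16, 18, 20
Count = 10

Answer: 10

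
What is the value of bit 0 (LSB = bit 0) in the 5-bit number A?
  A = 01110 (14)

Bit 0 is the 1st from the right.
  01110
      ^
That bit is 0.

Answer: 0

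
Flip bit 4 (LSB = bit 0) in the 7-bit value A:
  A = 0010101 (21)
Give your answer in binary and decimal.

Mask = 1 << 4 = 0010000
Bit 4 of A is 1; XOR with the mask flips it to 0.
  0010101
^ 0010000
---------
  0000101

Answer: 0000101 (5)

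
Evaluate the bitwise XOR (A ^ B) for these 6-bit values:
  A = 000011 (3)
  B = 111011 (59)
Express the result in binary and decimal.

Apply ^ to each column (1 where bits differ):
  000011
^ 111011
--------
  111000

Answer: 111000 (56)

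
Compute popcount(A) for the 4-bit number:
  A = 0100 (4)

0100
1-bits at positions (from bit 0 = LSB): 2
Count = 1

Answer: 1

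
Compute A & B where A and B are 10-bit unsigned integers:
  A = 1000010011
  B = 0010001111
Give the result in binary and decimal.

Apply & to each column (1 only where both bits are 1):
  1000010011
& 0010001111
------------
  0000000011

Answer: 0000000011 (3)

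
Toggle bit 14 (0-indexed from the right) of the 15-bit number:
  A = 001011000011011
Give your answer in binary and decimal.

Mask = 1 << 14 = 100000000000000
Bit 14 of A is 0; XOR with the mask flips it to 1.
  001011000011011
^ 100000000000000
-----------------
  101011000011011

Answer: 101011000011011 (22043)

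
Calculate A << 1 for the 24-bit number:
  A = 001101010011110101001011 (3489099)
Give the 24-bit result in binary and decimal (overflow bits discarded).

Shift left by 1: drop the top 1 bit(s), append 1 zero(s) on the right.
  001101010011110101001011  ->  discard [0], keep [01101010011110101001011], append 0
= 011010100111101010010110

Answer: 011010100111101010010110 (6978198)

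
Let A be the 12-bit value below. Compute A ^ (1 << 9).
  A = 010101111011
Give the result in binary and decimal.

Mask = 1 << 9 = 001000000000
Bit 9 of A is 0; XOR with the mask flips it to 1.
  010101111011
^ 001000000000
--------------
  011101111011

Answer: 011101111011 (1915)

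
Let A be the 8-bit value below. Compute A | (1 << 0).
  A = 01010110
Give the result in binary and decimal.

Mask = 1 << 0 = 00000001
Bit 0 of A is 0, so OR-ing with the mask flips it to 1.
  01010110
| 00000001
----------
  01010111

Answer: 01010111 (87)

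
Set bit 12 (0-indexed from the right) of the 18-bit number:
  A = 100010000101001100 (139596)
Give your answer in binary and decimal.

Mask = 1 << 12 = 000001000000000000
Bit 12 of A is 0, so OR-ing with the mask flips it to 1.
  100010000101001100
| 000001000000000000
--------------------
  100011000101001100

Answer: 100011000101001100 (143692)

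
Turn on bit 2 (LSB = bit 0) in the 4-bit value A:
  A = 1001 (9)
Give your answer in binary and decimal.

Mask = 1 << 2 = 0100
Bit 2 of A is 0, so OR-ing with the mask flips it to 1.
  1001
| 0100
------
  1101

Answer: 1101 (13)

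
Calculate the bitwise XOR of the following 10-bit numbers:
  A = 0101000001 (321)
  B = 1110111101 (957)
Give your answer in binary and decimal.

Apply ^ to each column (1 where bits differ):
  0101000001
^ 1110111101
------------
  1011111100

Answer: 1011111100 (764)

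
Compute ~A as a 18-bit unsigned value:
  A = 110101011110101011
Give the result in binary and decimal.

Flip each bit (0->1, 1->0):
  110101011110101011
  001010100001010100

Answer: 001010100001010100 (43092)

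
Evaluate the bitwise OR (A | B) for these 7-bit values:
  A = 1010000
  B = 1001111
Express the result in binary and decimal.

Apply | to each column (1 where either bit is 1):
  1010000
| 1001111
---------
  1011111

Answer: 1011111 (95)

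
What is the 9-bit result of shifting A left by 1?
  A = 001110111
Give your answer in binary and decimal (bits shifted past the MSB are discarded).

Shift left by 1: drop the top 1 bit(s), append 1 zero(s) on the right.
  001110111  ->  discard [0], keep [01110111], append 0
= 011101110

Answer: 011101110 (238)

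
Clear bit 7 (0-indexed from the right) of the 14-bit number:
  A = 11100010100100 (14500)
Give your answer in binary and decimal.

Mask = ~(1 << 7) = 11111101111111
Bit 7 of A is 1, so AND-ing with the mask clears it to 0.
  11100010100100
& 11111101111111
----------------
  11100000100100

Answer: 11100000100100 (14372)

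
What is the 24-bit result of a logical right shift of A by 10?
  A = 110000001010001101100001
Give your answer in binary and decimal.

Logical shift right by 10: drop the bottom 10 bit(s), prepend 10 zero(s) on the left.
  110000001010001101100001  ->  keep [11000000101000], discard [1101100001], prepend 0000000000
= 000000000011000000101000

Answer: 000000000011000000101000 (12328)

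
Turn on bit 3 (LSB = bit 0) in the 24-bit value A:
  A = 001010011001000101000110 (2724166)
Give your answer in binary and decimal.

Mask = 1 << 3 = 000000000000000000001000
Bit 3 of A is 0, so OR-ing with the mask flips it to 1.
  001010011001000101000110
| 000000000000000000001000
--------------------------
  001010011001000101001110

Answer: 001010011001000101001110 (2724174)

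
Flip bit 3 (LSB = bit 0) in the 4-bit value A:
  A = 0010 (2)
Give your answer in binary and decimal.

Mask = 1 << 3 = 1000
Bit 3 of A is 0; XOR with the mask flips it to 1.
  0010
^ 1000
------
  1010

Answer: 1010 (10)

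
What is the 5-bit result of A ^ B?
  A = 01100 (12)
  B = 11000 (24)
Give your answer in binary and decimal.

Apply ^ to each column (1 where bits differ):
  01100
^ 11000
-------
  10100

Answer: 10100 (20)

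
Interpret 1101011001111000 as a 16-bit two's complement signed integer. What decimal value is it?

MSB is 1, so the value is negative. Find the magnitude:
1. Invert bits:  0010100110000111
2. Add 1:        0010100110001000  = 10632
3. Apply sign:   -10632

Answer: -10632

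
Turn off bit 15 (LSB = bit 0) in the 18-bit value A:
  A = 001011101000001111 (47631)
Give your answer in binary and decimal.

Mask = ~(1 << 15) = 110111111111111111
Bit 15 of A is 1, so AND-ing with the mask clears it to 0.
  001011101000001111
& 110111111111111111
--------------------
  000011101000001111

Answer: 000011101000001111 (14863)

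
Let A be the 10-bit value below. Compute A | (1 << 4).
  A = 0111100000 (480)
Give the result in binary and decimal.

Mask = 1 << 4 = 0000010000
Bit 4 of A is 0, so OR-ing with the mask flips it to 1.
  0111100000
| 0000010000
------------
  0111110000

Answer: 0111110000 (496)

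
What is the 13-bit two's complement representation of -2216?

1. Binary of +2216:  0100010101000
2. Invert bits:     1011101010111
3. Add 1:           1011101011000

Answer: 1011101011000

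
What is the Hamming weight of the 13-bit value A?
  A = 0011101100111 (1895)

0011101100111
1-bits at positions (from bit 0 = LSB): 0, 1, 2, 5, 6, 8, 9, 10
Count = 8

Answer: 8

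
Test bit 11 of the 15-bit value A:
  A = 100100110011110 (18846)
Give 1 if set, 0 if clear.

Bit 11 is the 12th from the right.
  100100110011110
     ^
That bit is 1.

Answer: 1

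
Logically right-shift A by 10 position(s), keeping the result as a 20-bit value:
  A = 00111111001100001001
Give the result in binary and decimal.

Logical shift right by 10: drop the bottom 10 bit(s), prepend 10 zero(s) on the left.
  00111111001100001001  ->  keep [0011111100], discard [1100001001], prepend 0000000000
= 00000000000011111100

Answer: 00000000000011111100 (252)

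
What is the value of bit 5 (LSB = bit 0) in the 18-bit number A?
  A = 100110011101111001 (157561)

Bit 5 is the 6th from the right.
  100110011101111001
              ^
That bit is 1.

Answer: 1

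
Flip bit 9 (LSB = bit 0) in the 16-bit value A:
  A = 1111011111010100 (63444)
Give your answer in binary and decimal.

Mask = 1 << 9 = 0000001000000000
Bit 9 of A is 1; XOR with the mask flips it to 0.
  1111011111010100
^ 0000001000000000
------------------
  1111010111010100

Answer: 1111010111010100 (62932)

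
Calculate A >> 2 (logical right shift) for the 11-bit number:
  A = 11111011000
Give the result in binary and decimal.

Logical shift right by 2: drop the bottom 2 bit(s), prepend 2 zero(s) on the left.
  11111011000  ->  keep [111110110], discard [00], prepend 00
= 00111110110

Answer: 00111110110 (502)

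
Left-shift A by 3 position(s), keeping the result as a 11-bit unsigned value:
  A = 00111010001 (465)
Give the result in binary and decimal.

Shift left by 3: drop the top 3 bit(s), append 3 zero(s) on the right.
  00111010001  ->  discard [001], keep [11010001], append 000
= 11010001000

Answer: 11010001000 (1672)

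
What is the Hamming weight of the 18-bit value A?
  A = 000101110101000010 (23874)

000101110101000010
1-bits at positions (from bit 0 = LSB): 1, 6, 8, 10, 11, 12, 14
Count = 7

Answer: 7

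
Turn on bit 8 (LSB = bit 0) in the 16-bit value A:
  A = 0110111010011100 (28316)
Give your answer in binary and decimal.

Mask = 1 << 8 = 0000000100000000
Bit 8 of A is 0, so OR-ing with the mask flips it to 1.
  0110111010011100
| 0000000100000000
------------------
  0110111110011100

Answer: 0110111110011100 (28572)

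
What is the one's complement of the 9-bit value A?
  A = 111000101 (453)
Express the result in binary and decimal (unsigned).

Flip each bit (0->1, 1->0):
  111000101
  000111010

Answer: 000111010 (58)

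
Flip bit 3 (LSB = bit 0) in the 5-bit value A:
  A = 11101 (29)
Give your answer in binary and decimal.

Mask = 1 << 3 = 01000
Bit 3 of A is 1; XOR with the mask flips it to 0.
  11101
^ 01000
-------
  10101

Answer: 10101 (21)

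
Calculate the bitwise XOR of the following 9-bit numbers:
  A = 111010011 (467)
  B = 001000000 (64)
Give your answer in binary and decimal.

Apply ^ to each column (1 where bits differ):
  111010011
^ 001000000
-----------
  110010011

Answer: 110010011 (403)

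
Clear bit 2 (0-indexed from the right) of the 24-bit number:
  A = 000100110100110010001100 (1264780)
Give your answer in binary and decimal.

Mask = ~(1 << 2) = 111111111111111111111011
Bit 2 of A is 1, so AND-ing with the mask clears it to 0.
  000100110100110010001100
& 111111111111111111111011
--------------------------
  000100110100110010001000

Answer: 000100110100110010001000 (1264776)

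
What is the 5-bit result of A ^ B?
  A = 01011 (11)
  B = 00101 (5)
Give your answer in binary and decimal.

Apply ^ to each column (1 where bits differ):
  01011
^ 00101
-------
  01110

Answer: 01110 (14)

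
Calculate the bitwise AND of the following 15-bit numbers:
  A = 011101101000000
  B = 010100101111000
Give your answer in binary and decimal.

Apply & to each column (1 only where both bits are 1):
  011101101000000
& 010100101111000
-----------------
  010100101000000

Answer: 010100101000000 (10560)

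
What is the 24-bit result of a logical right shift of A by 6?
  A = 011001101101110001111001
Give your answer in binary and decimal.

Logical shift right by 6: drop the bottom 6 bit(s), prepend 6 zero(s) on the left.
  011001101101110001111001  ->  keep [011001101101110001], discard [111001], prepend 000000
= 000000011001101101110001

Answer: 000000011001101101110001 (105329)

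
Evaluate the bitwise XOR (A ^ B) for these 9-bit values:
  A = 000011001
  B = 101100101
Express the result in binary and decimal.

Apply ^ to each column (1 where bits differ):
  000011001
^ 101100101
-----------
  101111100

Answer: 101111100 (380)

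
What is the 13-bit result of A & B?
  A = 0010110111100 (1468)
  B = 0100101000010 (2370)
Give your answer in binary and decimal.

Apply & to each column (1 only where both bits are 1):
  0010110111100
& 0100101000010
---------------
  0000100000000

Answer: 0000100000000 (256)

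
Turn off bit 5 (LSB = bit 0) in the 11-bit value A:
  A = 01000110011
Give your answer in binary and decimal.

Mask = ~(1 << 5) = 11111011111
Bit 5 of A is 1, so AND-ing with the mask clears it to 0.
  01000110011
& 11111011111
-------------
  01000010011

Answer: 01000010011 (531)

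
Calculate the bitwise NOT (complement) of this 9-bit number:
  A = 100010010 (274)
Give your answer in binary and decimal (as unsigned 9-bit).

Flip each bit (0->1, 1->0):
  100010010
  011101101

Answer: 011101101 (237)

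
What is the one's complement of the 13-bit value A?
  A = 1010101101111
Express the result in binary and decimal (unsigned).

Flip each bit (0->1, 1->0):
  1010101101111
  0101010010000

Answer: 0101010010000 (2704)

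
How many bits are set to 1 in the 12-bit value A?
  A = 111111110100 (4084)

111111110100
1-bits at positions (from bit 0 = LSB): 2, 4, 5, 6, 7, 8, 9, 10, 11
Count = 9

Answer: 9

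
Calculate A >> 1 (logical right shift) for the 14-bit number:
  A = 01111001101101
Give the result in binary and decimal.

Logical shift right by 1: drop the bottom 1 bit(s), prepend 1 zero(s) on the left.
  01111001101101  ->  keep [0111100110110], discard [1], prepend 0
= 00111100110110

Answer: 00111100110110 (3894)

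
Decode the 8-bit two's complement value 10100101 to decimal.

MSB is 1, so the value is negative. Find the magnitude:
1. Invert bits:  01011010
2. Add 1:        01011011  = 91
3. Apply sign:   -91

Answer: -91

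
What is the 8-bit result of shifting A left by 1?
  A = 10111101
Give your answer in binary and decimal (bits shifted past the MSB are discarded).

Shift left by 1: drop the top 1 bit(s), append 1 zero(s) on the right.
  10111101  ->  discard [1], keep [0111101], append 0
= 01111010

Answer: 01111010 (122)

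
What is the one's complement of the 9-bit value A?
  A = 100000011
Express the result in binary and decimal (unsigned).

Flip each bit (0->1, 1->0):
  100000011
  011111100

Answer: 011111100 (252)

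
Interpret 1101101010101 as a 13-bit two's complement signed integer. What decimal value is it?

MSB is 1, so the value is negative. Find the magnitude:
1. Invert bits:  0010010101010
2. Add 1:        0010010101011  = 1195
3. Apply sign:   -1195

Answer: -1195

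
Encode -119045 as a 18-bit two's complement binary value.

1. Binary of +119045:  011101000100000101
2. Invert bits:     100010111011111010
3. Add 1:           100010111011111011

Answer: 100010111011111011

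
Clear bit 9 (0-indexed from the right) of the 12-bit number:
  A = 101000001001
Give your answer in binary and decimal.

Mask = ~(1 << 9) = 110111111111
Bit 9 of A is 1, so AND-ing with the mask clears it to 0.
  101000001001
& 110111111111
--------------
  100000001001

Answer: 100000001001 (2057)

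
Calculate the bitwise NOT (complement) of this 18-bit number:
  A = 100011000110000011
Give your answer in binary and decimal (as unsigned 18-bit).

Flip each bit (0->1, 1->0):
  100011000110000011
  011100111001111100

Answer: 011100111001111100 (118396)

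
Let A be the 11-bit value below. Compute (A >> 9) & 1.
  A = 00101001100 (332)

Bit 9 is the 10th from the right.
  00101001100
   ^
That bit is 0.

Answer: 0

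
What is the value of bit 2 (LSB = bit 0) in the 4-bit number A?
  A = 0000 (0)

Bit 2 is the 3rd from the right.
  0000
   ^
That bit is 0.

Answer: 0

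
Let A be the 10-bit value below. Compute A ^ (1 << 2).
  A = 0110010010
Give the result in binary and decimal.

Mask = 1 << 2 = 0000000100
Bit 2 of A is 0; XOR with the mask flips it to 1.
  0110010010
^ 0000000100
------------
  0110010110

Answer: 0110010110 (406)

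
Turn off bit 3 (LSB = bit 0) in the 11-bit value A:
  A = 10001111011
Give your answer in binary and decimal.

Mask = ~(1 << 3) = 11111110111
Bit 3 of A is 1, so AND-ing with the mask clears it to 0.
  10001111011
& 11111110111
-------------
  10001110011

Answer: 10001110011 (1139)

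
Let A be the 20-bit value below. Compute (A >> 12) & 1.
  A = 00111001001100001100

Bit 12 is the 13th from the right.
  00111001001100001100
         ^
That bit is 1.

Answer: 1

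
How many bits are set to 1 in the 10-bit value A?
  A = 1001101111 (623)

1001101111
1-bits at positions (from bit 0 = LSB): 0, 1, 2, 3, 5, 6, 9
Count = 7

Answer: 7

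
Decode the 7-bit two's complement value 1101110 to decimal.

MSB is 1, so the value is negative. Find the magnitude:
1. Invert bits:  0010001
2. Add 1:        0010010  = 18
3. Apply sign:   -18

Answer: -18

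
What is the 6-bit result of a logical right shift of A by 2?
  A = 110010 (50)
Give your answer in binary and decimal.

Logical shift right by 2: drop the bottom 2 bit(s), prepend 2 zero(s) on the left.
  110010  ->  keep [1100], discard [10], prepend 00
= 001100

Answer: 001100 (12)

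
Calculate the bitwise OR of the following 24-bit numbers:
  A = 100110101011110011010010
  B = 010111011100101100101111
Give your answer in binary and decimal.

Apply | to each column (1 where either bit is 1):
  100110101011110011010010
| 010111011100101100101111
--------------------------
  110111111111111111111111

Answer: 110111111111111111111111 (14680063)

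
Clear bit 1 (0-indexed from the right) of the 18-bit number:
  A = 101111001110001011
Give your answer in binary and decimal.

Mask = ~(1 << 1) = 111111111111111101
Bit 1 of A is 1, so AND-ing with the mask clears it to 0.
  101111001110001011
& 111111111111111101
--------------------
  101111001110001001

Answer: 101111001110001001 (193417)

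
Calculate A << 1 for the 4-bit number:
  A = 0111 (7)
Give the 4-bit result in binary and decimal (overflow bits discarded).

Shift left by 1: drop the top 1 bit(s), append 1 zero(s) on the right.
  0111  ->  discard [0], keep [111], append 0
= 1110

Answer: 1110 (14)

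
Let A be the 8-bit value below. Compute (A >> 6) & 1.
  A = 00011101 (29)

Bit 6 is the 7th from the right.
  00011101
   ^
That bit is 0.

Answer: 0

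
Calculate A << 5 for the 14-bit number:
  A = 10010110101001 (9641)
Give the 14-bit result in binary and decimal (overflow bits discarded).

Shift left by 5: drop the top 5 bit(s), append 5 zero(s) on the right.
  10010110101001  ->  discard [10010], keep [110101001], append 00000
= 11010100100000

Answer: 11010100100000 (13600)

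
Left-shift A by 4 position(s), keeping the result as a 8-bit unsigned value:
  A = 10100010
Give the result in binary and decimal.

Shift left by 4: drop the top 4 bit(s), append 4 zero(s) on the right.
  10100010  ->  discard [1010], keep [0010], append 0000
= 00100000

Answer: 00100000 (32)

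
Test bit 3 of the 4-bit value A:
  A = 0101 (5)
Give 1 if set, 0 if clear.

Bit 3 is the 4th from the right.
  0101
  ^
That bit is 0.

Answer: 0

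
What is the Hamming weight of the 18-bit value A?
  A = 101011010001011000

101011010001011000
1-bits at positions (from bit 0 = LSB): 3, 4, 6, 10, 12, 13, 15, 17
Count = 8

Answer: 8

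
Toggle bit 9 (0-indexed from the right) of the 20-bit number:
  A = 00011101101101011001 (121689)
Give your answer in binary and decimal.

Mask = 1 << 9 = 00000000001000000000
Bit 9 of A is 1; XOR with the mask flips it to 0.
  00011101101101011001
^ 00000000001000000000
----------------------
  00011101100101011001

Answer: 00011101100101011001 (121177)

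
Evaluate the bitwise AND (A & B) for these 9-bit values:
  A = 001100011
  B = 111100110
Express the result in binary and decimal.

Apply & to each column (1 only where both bits are 1):
  001100011
& 111100110
-----------
  001100010

Answer: 001100010 (98)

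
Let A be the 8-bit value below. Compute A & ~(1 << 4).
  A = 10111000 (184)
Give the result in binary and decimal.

Mask = ~(1 << 4) = 11101111
Bit 4 of A is 1, so AND-ing with the mask clears it to 0.
  10111000
& 11101111
----------
  10101000

Answer: 10101000 (168)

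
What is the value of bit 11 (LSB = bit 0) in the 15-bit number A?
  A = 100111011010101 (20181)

Bit 11 is the 12th from the right.
  100111011010101
     ^
That bit is 1.

Answer: 1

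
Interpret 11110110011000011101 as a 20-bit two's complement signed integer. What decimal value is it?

MSB is 1, so the value is negative. Find the magnitude:
1. Invert bits:  00001001100111100010
2. Add 1:        00001001100111100011  = 39395
3. Apply sign:   -39395

Answer: -39395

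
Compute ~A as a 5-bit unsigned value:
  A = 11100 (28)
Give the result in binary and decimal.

Flip each bit (0->1, 1->0):
  11100
  00011

Answer: 00011 (3)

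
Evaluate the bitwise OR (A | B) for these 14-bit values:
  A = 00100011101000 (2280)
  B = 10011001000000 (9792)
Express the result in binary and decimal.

Apply | to each column (1 where either bit is 1):
  00100011101000
| 10011001000000
----------------
  10111011101000

Answer: 10111011101000 (12008)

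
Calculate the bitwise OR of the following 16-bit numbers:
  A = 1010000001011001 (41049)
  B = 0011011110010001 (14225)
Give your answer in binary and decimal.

Apply | to each column (1 where either bit is 1):
  1010000001011001
| 0011011110010001
------------------
  1011011111011001

Answer: 1011011111011001 (47065)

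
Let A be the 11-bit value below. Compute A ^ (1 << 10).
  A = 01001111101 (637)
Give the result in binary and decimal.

Mask = 1 << 10 = 10000000000
Bit 10 of A is 0; XOR with the mask flips it to 1.
  01001111101
^ 10000000000
-------------
  11001111101

Answer: 11001111101 (1661)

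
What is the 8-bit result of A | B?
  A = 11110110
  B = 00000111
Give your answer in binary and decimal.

Apply | to each column (1 where either bit is 1):
  11110110
| 00000111
----------
  11110111

Answer: 11110111 (247)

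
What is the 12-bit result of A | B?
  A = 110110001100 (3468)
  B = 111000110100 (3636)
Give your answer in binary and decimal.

Apply | to each column (1 where either bit is 1):
  110110001100
| 111000110100
--------------
  111110111100

Answer: 111110111100 (4028)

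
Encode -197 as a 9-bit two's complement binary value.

1. Binary of +197:  011000101
2. Invert bits:     100111010
3. Add 1:           100111011

Answer: 100111011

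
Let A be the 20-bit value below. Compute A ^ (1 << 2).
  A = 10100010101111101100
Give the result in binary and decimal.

Mask = 1 << 2 = 00000000000000000100
Bit 2 of A is 1; XOR with the mask flips it to 0.
  10100010101111101100
^ 00000000000000000100
----------------------
  10100010101111101000

Answer: 10100010101111101000 (666600)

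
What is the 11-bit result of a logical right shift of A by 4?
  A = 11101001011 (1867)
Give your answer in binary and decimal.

Logical shift right by 4: drop the bottom 4 bit(s), prepend 4 zero(s) on the left.
  11101001011  ->  keep [1110100], discard [1011], prepend 0000
= 00001110100

Answer: 00001110100 (116)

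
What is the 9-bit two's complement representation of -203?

1. Binary of +203:  011001011
2. Invert bits:     100110100
3. Add 1:           100110101

Answer: 100110101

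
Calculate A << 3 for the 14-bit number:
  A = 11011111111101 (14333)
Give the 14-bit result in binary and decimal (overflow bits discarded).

Shift left by 3: drop the top 3 bit(s), append 3 zero(s) on the right.
  11011111111101  ->  discard [110], keep [11111111101], append 000
= 11111111101000

Answer: 11111111101000 (16360)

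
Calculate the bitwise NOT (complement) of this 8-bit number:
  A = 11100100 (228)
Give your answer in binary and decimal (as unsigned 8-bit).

Flip each bit (0->1, 1->0):
  11100100
  00011011

Answer: 00011011 (27)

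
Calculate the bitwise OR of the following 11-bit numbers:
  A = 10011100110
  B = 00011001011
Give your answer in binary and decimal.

Apply | to each column (1 where either bit is 1):
  10011100110
| 00011001011
-------------
  10011101111

Answer: 10011101111 (1263)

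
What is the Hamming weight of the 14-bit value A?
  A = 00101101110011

00101101110011
1-bits at positions (from bit 0 = LSB): 0, 1, 4, 5, 6, 8, 9, 11
Count = 8

Answer: 8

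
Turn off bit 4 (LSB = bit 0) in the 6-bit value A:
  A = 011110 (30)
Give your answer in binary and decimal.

Mask = ~(1 << 4) = 101111
Bit 4 of A is 1, so AND-ing with the mask clears it to 0.
  011110
& 101111
--------
  001110

Answer: 001110 (14)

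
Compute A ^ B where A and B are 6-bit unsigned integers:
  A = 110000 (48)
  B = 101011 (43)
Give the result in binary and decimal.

Apply ^ to each column (1 where bits differ):
  110000
^ 101011
--------
  011011

Answer: 011011 (27)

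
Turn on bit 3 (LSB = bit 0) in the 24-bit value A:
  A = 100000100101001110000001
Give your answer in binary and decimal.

Mask = 1 << 3 = 000000000000000000001000
Bit 3 of A is 0, so OR-ing with the mask flips it to 1.
  100000100101001110000001
| 000000000000000000001000
--------------------------
  100000100101001110001001

Answer: 100000100101001110001001 (8541065)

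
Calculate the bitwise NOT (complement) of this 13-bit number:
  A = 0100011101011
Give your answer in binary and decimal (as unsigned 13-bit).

Flip each bit (0->1, 1->0):
  0100011101011
  1011100010100

Answer: 1011100010100 (5908)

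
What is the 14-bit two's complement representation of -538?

1. Binary of +538:  00001000011010
2. Invert bits:     11110111100101
3. Add 1:           11110111100110

Answer: 11110111100110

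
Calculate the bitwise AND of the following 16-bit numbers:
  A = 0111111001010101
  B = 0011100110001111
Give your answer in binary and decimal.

Apply & to each column (1 only where both bits are 1):
  0111111001010101
& 0011100110001111
------------------
  0011100000000101

Answer: 0011100000000101 (14341)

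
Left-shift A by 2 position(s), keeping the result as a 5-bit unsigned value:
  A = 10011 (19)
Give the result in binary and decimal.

Shift left by 2: drop the top 2 bit(s), append 2 zero(s) on the right.
  10011  ->  discard [10], keep [011], append 00
= 01100

Answer: 01100 (12)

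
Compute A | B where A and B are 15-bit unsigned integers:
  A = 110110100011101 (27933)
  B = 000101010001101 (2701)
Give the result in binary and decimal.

Apply | to each column (1 where either bit is 1):
  110110100011101
| 000101010001101
-----------------
  110111110011101

Answer: 110111110011101 (28573)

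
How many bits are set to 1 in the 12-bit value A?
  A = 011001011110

011001011110
1-bits at positions (from bit 0 = LSB): 1, 2, 3, 4, 6, 9, 10
Count = 7

Answer: 7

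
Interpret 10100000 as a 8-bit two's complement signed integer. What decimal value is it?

MSB is 1, so the value is negative. Find the magnitude:
1. Invert bits:  01011111
2. Add 1:        01100000  = 96
3. Apply sign:   -96

Answer: -96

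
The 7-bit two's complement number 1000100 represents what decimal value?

MSB is 1, so the value is negative. Find the magnitude:
1. Invert bits:  0111011
2. Add 1:        0111100  = 60
3. Apply sign:   -60

Answer: -60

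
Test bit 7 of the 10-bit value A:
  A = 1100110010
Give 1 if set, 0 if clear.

Bit 7 is the 8th from the right.
  1100110010
    ^
That bit is 0.

Answer: 0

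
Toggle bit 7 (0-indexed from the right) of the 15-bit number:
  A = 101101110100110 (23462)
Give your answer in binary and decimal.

Mask = 1 << 7 = 000000010000000
Bit 7 of A is 1; XOR with the mask flips it to 0.
  101101110100110
^ 000000010000000
-----------------
  101101100100110

Answer: 101101100100110 (23334)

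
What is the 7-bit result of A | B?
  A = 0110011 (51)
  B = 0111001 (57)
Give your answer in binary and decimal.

Apply | to each column (1 where either bit is 1):
  0110011
| 0111001
---------
  0111011

Answer: 0111011 (59)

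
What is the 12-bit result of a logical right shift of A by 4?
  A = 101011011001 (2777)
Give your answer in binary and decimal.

Logical shift right by 4: drop the bottom 4 bit(s), prepend 4 zero(s) on the left.
  101011011001  ->  keep [10101101], discard [1001], prepend 0000
= 000010101101

Answer: 000010101101 (173)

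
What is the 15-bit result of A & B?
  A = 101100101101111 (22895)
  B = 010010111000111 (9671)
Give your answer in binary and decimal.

Apply & to each column (1 only where both bits are 1):
  101100101101111
& 010010111000111
-----------------
  000000101000111

Answer: 000000101000111 (327)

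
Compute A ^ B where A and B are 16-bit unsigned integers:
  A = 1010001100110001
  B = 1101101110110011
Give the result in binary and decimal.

Apply ^ to each column (1 where bits differ):
  1010001100110001
^ 1101101110110011
------------------
  0111100010000010

Answer: 0111100010000010 (30850)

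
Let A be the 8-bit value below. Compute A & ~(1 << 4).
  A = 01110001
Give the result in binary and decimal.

Mask = ~(1 << 4) = 11101111
Bit 4 of A is 1, so AND-ing with the mask clears it to 0.
  01110001
& 11101111
----------
  01100001

Answer: 01100001 (97)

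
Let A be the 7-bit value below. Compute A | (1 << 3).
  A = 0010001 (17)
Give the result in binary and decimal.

Mask = 1 << 3 = 0001000
Bit 3 of A is 0, so OR-ing with the mask flips it to 1.
  0010001
| 0001000
---------
  0011001

Answer: 0011001 (25)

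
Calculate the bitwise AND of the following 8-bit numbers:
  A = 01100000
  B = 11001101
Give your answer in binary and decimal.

Apply & to each column (1 only where both bits are 1):
  01100000
& 11001101
----------
  01000000

Answer: 01000000 (64)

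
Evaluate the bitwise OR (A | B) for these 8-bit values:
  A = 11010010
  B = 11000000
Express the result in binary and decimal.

Apply | to each column (1 where either bit is 1):
  11010010
| 11000000
----------
  11010010

Answer: 11010010 (210)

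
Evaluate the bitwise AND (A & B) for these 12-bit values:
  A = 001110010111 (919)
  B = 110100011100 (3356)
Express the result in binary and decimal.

Apply & to each column (1 only where both bits are 1):
  001110010111
& 110100011100
--------------
  000100010100

Answer: 000100010100 (276)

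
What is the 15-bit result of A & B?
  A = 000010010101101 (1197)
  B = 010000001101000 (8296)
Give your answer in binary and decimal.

Apply & to each column (1 only where both bits are 1):
  000010010101101
& 010000001101000
-----------------
  000000000101000

Answer: 000000000101000 (40)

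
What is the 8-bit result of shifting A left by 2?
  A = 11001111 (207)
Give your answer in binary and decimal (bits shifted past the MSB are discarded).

Shift left by 2: drop the top 2 bit(s), append 2 zero(s) on the right.
  11001111  ->  discard [11], keep [001111], append 00
= 00111100

Answer: 00111100 (60)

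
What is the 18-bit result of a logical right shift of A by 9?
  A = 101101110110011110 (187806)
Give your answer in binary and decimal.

Logical shift right by 9: drop the bottom 9 bit(s), prepend 9 zero(s) on the left.
  101101110110011110  ->  keep [101101110], discard [110011110], prepend 000000000
= 000000000101101110

Answer: 000000000101101110 (366)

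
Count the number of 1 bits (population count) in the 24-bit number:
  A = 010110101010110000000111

010110101010110000000111
1-bits at positions (from bit 0 = LSB): 0, 1, 2, 10, 11, 13, 15, 17, 19, 20, 22
Count = 11

Answer: 11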